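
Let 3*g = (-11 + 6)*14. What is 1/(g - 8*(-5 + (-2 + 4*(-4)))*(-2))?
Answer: -3/1174 ≈ -0.0025554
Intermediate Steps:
g = -70/3 (g = ((-11 + 6)*14)/3 = (-5*14)/3 = (⅓)*(-70) = -70/3 ≈ -23.333)
1/(g - 8*(-5 + (-2 + 4*(-4)))*(-2)) = 1/(-70/3 - 8*(-5 + (-2 + 4*(-4)))*(-2)) = 1/(-70/3 - 8*(-5 + (-2 - 16))*(-2)) = 1/(-70/3 - 8*(-5 - 18)*(-2)) = 1/(-70/3 - 8*(-23)*(-2)) = 1/(-70/3 + 184*(-2)) = 1/(-70/3 - 368) = 1/(-1174/3) = -3/1174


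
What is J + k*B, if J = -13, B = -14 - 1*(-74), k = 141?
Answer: 8447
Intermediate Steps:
B = 60 (B = -14 + 74 = 60)
J + k*B = -13 + 141*60 = -13 + 8460 = 8447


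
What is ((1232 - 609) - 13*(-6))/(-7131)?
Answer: -701/7131 ≈ -0.098303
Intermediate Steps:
((1232 - 609) - 13*(-6))/(-7131) = (623 + 78)*(-1/7131) = 701*(-1/7131) = -701/7131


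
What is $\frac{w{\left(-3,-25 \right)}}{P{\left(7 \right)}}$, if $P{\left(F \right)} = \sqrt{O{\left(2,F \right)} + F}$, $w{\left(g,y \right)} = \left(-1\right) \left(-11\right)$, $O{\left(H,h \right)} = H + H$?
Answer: $\sqrt{11} \approx 3.3166$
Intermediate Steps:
$O{\left(H,h \right)} = 2 H$
$w{\left(g,y \right)} = 11$
$P{\left(F \right)} = \sqrt{4 + F}$ ($P{\left(F \right)} = \sqrt{2 \cdot 2 + F} = \sqrt{4 + F}$)
$\frac{w{\left(-3,-25 \right)}}{P{\left(7 \right)}} = \frac{11}{\sqrt{4 + 7}} = \frac{11}{\sqrt{11}} = 11 \frac{\sqrt{11}}{11} = \sqrt{11}$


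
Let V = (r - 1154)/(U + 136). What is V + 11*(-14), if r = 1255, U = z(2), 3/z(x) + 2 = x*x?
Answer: -42148/275 ≈ -153.27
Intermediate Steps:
z(x) = 3/(-2 + x²) (z(x) = 3/(-2 + x*x) = 3/(-2 + x²))
U = 3/2 (U = 3/(-2 + 2²) = 3/(-2 + 4) = 3/2 ≈ 1.5000)
V = 202/275 (V = (1255 - 1154)/(3/2 + 136) = 101/(275/2) = 101*(2/275) = 202/275 ≈ 0.73455)
V + 11*(-14) = 202/275 + 11*(-14) = 202/275 - 154 = -42148/275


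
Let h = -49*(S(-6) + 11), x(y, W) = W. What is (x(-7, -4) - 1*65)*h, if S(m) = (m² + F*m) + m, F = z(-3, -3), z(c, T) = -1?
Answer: 158907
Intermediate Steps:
F = -1
S(m) = m² (S(m) = (m² - m) + m = m²)
h = -2303 (h = -49*((-6)² + 11) = -49*(36 + 11) = -49*47 = -2303)
(x(-7, -4) - 1*65)*h = (-4 - 1*65)*(-2303) = (-4 - 65)*(-2303) = -69*(-2303) = 158907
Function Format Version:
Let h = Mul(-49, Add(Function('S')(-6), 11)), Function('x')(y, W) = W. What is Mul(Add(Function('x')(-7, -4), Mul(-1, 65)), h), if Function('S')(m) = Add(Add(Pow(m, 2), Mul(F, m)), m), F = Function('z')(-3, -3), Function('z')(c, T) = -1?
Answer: 158907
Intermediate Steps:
F = -1
Function('S')(m) = Pow(m, 2) (Function('S')(m) = Add(Add(Pow(m, 2), Mul(-1, m)), m) = Pow(m, 2))
h = -2303 (h = Mul(-49, Add(Pow(-6, 2), 11)) = Mul(-49, Add(36, 11)) = Mul(-49, 47) = -2303)
Mul(Add(Function('x')(-7, -4), Mul(-1, 65)), h) = Mul(Add(-4, Mul(-1, 65)), -2303) = Mul(Add(-4, -65), -2303) = Mul(-69, -2303) = 158907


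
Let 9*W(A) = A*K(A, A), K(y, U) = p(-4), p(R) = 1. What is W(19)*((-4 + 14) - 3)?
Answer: 133/9 ≈ 14.778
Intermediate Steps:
K(y, U) = 1
W(A) = A/9 (W(A) = (A*1)/9 = A/9)
W(19)*((-4 + 14) - 3) = ((⅑)*19)*((-4 + 14) - 3) = 19*(10 - 3)/9 = (19/9)*7 = 133/9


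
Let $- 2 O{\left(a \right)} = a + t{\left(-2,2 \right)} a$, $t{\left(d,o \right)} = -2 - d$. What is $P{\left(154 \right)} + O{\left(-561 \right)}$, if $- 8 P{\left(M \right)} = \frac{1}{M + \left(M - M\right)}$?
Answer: $\frac{345575}{1232} \approx 280.5$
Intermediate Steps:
$P{\left(M \right)} = - \frac{1}{8 M}$ ($P{\left(M \right)} = - \frac{1}{8 \left(M + \left(M - M\right)\right)} = - \frac{1}{8 \left(M + 0\right)} = - \frac{1}{8 M}$)
$O{\left(a \right)} = - \frac{a}{2}$ ($O{\left(a \right)} = - \frac{a + \left(-2 - -2\right) a}{2} = - \frac{a + \left(-2 + 2\right) a}{2} = - \frac{a + 0 a}{2} = - \frac{a + 0}{2} = - \frac{a}{2}$)
$P{\left(154 \right)} + O{\left(-561 \right)} = - \frac{1}{8 \cdot 154} - - \frac{561}{2} = \left(- \frac{1}{8}\right) \frac{1}{154} + \frac{561}{2} = - \frac{1}{1232} + \frac{561}{2} = \frac{345575}{1232}$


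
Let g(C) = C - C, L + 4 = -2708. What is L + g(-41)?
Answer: -2712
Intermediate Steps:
L = -2712 (L = -4 - 2708 = -2712)
g(C) = 0
L + g(-41) = -2712 + 0 = -2712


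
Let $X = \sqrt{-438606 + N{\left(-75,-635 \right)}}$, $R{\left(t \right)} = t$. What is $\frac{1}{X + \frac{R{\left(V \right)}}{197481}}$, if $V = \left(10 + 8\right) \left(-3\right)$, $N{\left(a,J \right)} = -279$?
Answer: $- \frac{131654}{211308201947721} - \frac{4333193929 i \sqrt{48765}}{633924605843163} \approx -6.2304 \cdot 10^{-10} - 0.0015095 i$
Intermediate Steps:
$V = -54$ ($V = 18 \left(-3\right) = -54$)
$X = 3 i \sqrt{48765}$ ($X = \sqrt{-438606 - 279} = \sqrt{-438885} = 3 i \sqrt{48765} \approx 662.48 i$)
$\frac{1}{X + \frac{R{\left(V \right)}}{197481}} = \frac{1}{3 i \sqrt{48765} - \frac{54}{197481}} = \frac{1}{3 i \sqrt{48765} - \frac{18}{65827}} = \frac{1}{- \frac{18}{65827} + 3 i \sqrt{48765}}$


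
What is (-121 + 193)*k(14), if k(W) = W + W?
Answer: 2016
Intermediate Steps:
k(W) = 2*W
(-121 + 193)*k(14) = (-121 + 193)*(2*14) = 72*28 = 2016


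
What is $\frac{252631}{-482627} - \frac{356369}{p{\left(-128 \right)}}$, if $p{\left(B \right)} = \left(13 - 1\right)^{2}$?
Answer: $- \frac{172029680227}{69498288} \approx -2475.3$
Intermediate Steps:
$p{\left(B \right)} = 144$ ($p{\left(B \right)} = 12^{2} = 144$)
$\frac{252631}{-482627} - \frac{356369}{p{\left(-128 \right)}} = \frac{252631}{-482627} - \frac{356369}{144} = 252631 \left(- \frac{1}{482627}\right) - \frac{356369}{144} = - \frac{252631}{482627} - \frac{356369}{144} = - \frac{172029680227}{69498288}$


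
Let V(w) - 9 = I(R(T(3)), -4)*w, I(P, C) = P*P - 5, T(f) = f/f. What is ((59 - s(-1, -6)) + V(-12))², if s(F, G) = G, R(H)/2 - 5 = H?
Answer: 2540836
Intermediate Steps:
T(f) = 1
R(H) = 10 + 2*H
I(P, C) = -5 + P² (I(P, C) = P² - 5 = -5 + P²)
V(w) = 9 + 139*w (V(w) = 9 + (-5 + (10 + 2*1)²)*w = 9 + (-5 + (10 + 2)²)*w = 9 + (-5 + 12²)*w = 9 + (-5 + 144)*w = 9 + 139*w)
((59 - s(-1, -6)) + V(-12))² = ((59 - 1*(-6)) + (9 + 139*(-12)))² = ((59 + 6) + (9 - 1668))² = (65 - 1659)² = (-1594)² = 2540836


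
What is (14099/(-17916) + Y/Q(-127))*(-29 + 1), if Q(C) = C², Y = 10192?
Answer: 313620293/72241791 ≈ 4.3413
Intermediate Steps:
(14099/(-17916) + Y/Q(-127))*(-29 + 1) = (14099/(-17916) + 10192/((-127)²))*(-29 + 1) = (14099*(-1/17916) + 10192/16129)*(-28) = (-14099/17916 + 10192*(1/16129))*(-28) = (-14099/17916 + 10192/16129)*(-28) = -44802899/288967164*(-28) = 313620293/72241791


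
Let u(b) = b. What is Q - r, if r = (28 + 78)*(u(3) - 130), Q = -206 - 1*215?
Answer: 13041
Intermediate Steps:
Q = -421 (Q = -206 - 215 = -421)
r = -13462 (r = (28 + 78)*(3 - 130) = 106*(-127) = -13462)
Q - r = -421 - 1*(-13462) = -421 + 13462 = 13041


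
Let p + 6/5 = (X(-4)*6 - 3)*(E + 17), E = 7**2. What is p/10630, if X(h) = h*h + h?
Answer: 11382/26575 ≈ 0.42830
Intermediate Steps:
X(h) = h + h**2 (X(h) = h**2 + h = h + h**2)
E = 49
p = 22764/5 (p = -6/5 + (-4*(1 - 4)*6 - 3)*(49 + 17) = -6/5 + (-4*(-3)*6 - 3)*66 = -6/5 + (12*6 - 3)*66 = -6/5 + (72 - 3)*66 = -6/5 + 69*66 = -6/5 + 4554 = 22764/5 ≈ 4552.8)
p/10630 = (22764/5)/10630 = (22764/5)*(1/10630) = 11382/26575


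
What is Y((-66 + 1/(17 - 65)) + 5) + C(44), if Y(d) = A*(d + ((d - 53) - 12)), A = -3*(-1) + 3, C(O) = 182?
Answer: -3761/4 ≈ -940.25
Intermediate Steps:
A = 6 (A = 3 + 3 = 6)
Y(d) = -390 + 12*d (Y(d) = 6*(d + ((d - 53) - 12)) = 6*(d + ((-53 + d) - 12)) = 6*(d + (-65 + d)) = 6*(-65 + 2*d) = -390 + 12*d)
Y((-66 + 1/(17 - 65)) + 5) + C(44) = (-390 + 12*((-66 + 1/(17 - 65)) + 5)) + 182 = (-390 + 12*((-66 + 1/(-48)) + 5)) + 182 = (-390 + 12*((-66 - 1/48) + 5)) + 182 = (-390 + 12*(-3169/48 + 5)) + 182 = (-390 + 12*(-2929/48)) + 182 = (-390 - 2929/4) + 182 = -4489/4 + 182 = -3761/4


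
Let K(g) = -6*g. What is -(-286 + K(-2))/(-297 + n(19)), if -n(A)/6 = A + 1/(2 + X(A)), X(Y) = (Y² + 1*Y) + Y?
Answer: -109874/164817 ≈ -0.66664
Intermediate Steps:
X(Y) = Y² + 2*Y (X(Y) = (Y² + Y) + Y = (Y + Y²) + Y = Y² + 2*Y)
n(A) = -6*A - 6/(2 + A*(2 + A)) (n(A) = -6*(A + 1/(2 + A*(2 + A))) = -6*A - 6/(2 + A*(2 + A)))
-(-286 + K(-2))/(-297 + n(19)) = -(-286 - 6*(-2))/(-297 + 6*(-1 - 2*19 + 19²*(-2 - 1*19))/(2 + 19*(2 + 19))) = -(-286 + 12)/(-297 + 6*(-1 - 38 + 361*(-2 - 19))/(2 + 19*21)) = -(-274)/(-297 + 6*(-1 - 38 + 361*(-21))/(2 + 399)) = -(-274)/(-297 + 6*(-1 - 38 - 7581)/401) = -(-274)/(-297 + 6*(1/401)*(-7620)) = -(-274)/(-297 - 45720/401) = -(-274)/(-164817/401) = -(-274)*(-401)/164817 = -1*109874/164817 = -109874/164817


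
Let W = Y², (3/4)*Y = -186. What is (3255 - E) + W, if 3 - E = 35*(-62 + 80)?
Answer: 65386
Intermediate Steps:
Y = -248 (Y = (4/3)*(-186) = -248)
E = -627 (E = 3 - 35*(-62 + 80) = 3 - 35*18 = 3 - 1*630 = 3 - 630 = -627)
W = 61504 (W = (-248)² = 61504)
(3255 - E) + W = (3255 - 1*(-627)) + 61504 = (3255 + 627) + 61504 = 3882 + 61504 = 65386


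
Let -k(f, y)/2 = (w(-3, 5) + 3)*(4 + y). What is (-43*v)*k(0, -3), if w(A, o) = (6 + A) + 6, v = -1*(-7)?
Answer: 7224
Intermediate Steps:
v = 7
w(A, o) = 12 + A
k(f, y) = -96 - 24*y (k(f, y) = -2*((12 - 3) + 3)*(4 + y) = -2*(9 + 3)*(4 + y) = -24*(4 + y) = -2*(48 + 12*y) = -96 - 24*y)
(-43*v)*k(0, -3) = (-43*7)*(-96 - 24*(-3)) = -301*(-96 + 72) = -301*(-24) = 7224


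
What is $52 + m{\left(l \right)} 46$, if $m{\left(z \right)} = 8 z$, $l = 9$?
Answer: $3364$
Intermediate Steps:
$52 + m{\left(l \right)} 46 = 52 + 8 \cdot 9 \cdot 46 = 52 + 72 \cdot 46 = 52 + 3312 = 3364$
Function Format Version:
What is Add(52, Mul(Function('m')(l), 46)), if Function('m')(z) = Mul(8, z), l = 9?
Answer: 3364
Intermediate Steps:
Add(52, Mul(Function('m')(l), 46)) = Add(52, Mul(Mul(8, 9), 46)) = Add(52, Mul(72, 46)) = Add(52, 3312) = 3364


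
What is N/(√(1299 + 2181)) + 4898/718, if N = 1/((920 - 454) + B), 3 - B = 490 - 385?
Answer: 2449/359 + √870/633360 ≈ 6.8218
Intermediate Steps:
B = -102 (B = 3 - (490 - 385) = 3 - 1*105 = 3 - 105 = -102)
N = 1/364 (N = 1/((920 - 454) - 102) = 1/(466 - 102) = 1/364 ≈ 0.0027473)
N/(√(1299 + 2181)) + 4898/718 = 1/(364*(√(1299 + 2181))) + 4898/718 = 1/(364*(√3480)) + 4898*(1/718) = 1/(364*((2*√870))) + 2449/359 = (√870/1740)/364 + 2449/359 = √870/633360 + 2449/359 = 2449/359 + √870/633360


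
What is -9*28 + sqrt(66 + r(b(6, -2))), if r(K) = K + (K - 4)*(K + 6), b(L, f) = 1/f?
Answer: -252 + sqrt(163)/2 ≈ -245.62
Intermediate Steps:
r(K) = K + (-4 + K)*(6 + K)
-9*28 + sqrt(66 + r(b(6, -2))) = -9*28 + sqrt(66 + (-24 + (1/(-2))**2 + 3/(-2))) = -252 + sqrt(66 + (-24 + (-1/2)**2 + 3*(-1/2))) = -252 + sqrt(66 + (-24 + 1/4 - 3/2)) = -252 + sqrt(66 - 101/4) = -252 + sqrt(163/4) = -252 + sqrt(163)/2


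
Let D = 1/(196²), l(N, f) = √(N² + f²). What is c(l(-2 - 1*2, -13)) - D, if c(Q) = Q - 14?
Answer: -537825/38416 + √185 ≈ -0.39856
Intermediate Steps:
c(Q) = -14 + Q
D = 1/38416 ≈ 2.6031e-5
c(l(-2 - 1*2, -13)) - D = (-14 + √((-2 - 1*2)² + (-13)²)) - 1*1/38416 = (-14 + √((-2 - 2)² + 169)) - 1/38416 = (-14 + √((-4)² + 169)) - 1/38416 = (-14 + √(16 + 169)) - 1/38416 = (-14 + √185) - 1/38416 = -537825/38416 + √185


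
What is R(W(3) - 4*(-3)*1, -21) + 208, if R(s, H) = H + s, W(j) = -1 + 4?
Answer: 202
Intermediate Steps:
W(j) = 3
R(W(3) - 4*(-3)*1, -21) + 208 = (-21 + (3 - 4*(-3)*1)) + 208 = (-21 + (3 + 12*1)) + 208 = (-21 + (3 + 12)) + 208 = (-21 + 15) + 208 = -6 + 208 = 202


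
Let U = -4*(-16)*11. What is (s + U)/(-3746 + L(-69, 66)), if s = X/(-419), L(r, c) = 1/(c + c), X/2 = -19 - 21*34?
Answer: -39130344/207183349 ≈ -0.18887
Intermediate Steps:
X = -1466 (X = 2*(-19 - 21*34) = 2*(-19 - 714) = 2*(-733) = -1466)
U = 704 (U = 64*11 = 704)
L(r, c) = 1/(2*c)
s = 1466/419 (s = -1466/(-419) = -1466*(-1/419) = 1466/419 ≈ 3.4988)
(s + U)/(-3746 + L(-69, 66)) = (1466/419 + 704)/(-3746 + (1/2)/66) = 296442/(419*(-3746 + (1/2)*(1/66))) = 296442/(419*(-3746 + 1/132)) = 296442/(419*(-494471/132)) = (296442/419)*(-132/494471) = -39130344/207183349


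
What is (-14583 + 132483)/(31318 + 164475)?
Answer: 117900/195793 ≈ 0.60217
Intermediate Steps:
(-14583 + 132483)/(31318 + 164475) = 117900/195793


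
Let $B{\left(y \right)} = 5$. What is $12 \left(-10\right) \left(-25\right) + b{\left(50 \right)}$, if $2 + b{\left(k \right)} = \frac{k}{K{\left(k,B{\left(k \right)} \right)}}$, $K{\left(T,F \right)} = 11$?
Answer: $\frac{33028}{11} \approx 3002.5$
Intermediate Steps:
$b{\left(k \right)} = -2 + \frac{k}{11}$
$12 \left(-10\right) \left(-25\right) + b{\left(50 \right)} = 12 \left(-10\right) \left(-25\right) + \left(-2 + \frac{1}{11} \cdot 50\right) = \left(-120\right) \left(-25\right) + \left(-2 + \frac{50}{11}\right) = 3000 + \frac{28}{11} = \frac{33028}{11}$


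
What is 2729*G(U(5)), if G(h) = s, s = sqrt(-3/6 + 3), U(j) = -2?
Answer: 2729*sqrt(10)/2 ≈ 4314.9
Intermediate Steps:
s = sqrt(10)/2 (s = sqrt(-3*1/6 + 3) = sqrt(-1/2 + 3) = sqrt(5/2) = sqrt(10)/2 ≈ 1.5811)
G(h) = sqrt(10)/2
2729*G(U(5)) = 2729*(sqrt(10)/2) = 2729*sqrt(10)/2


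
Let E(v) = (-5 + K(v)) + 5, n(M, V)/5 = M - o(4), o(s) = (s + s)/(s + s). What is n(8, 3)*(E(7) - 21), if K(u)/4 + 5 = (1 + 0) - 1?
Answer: -1435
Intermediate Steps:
K(u) = -20 (K(u) = -20 + 4*((1 + 0) - 1) = -20 + 4*(1 - 1) = -20 + 4*0 = -20 + 0 = -20)
o(s) = 1 (o(s) = (2*s)/((2*s)) = (2*s)*(1/(2*s)) = 1)
n(M, V) = -5 + 5*M (n(M, V) = 5*(M - 1*1) = 5*(M - 1) = 5*(-1 + M) = -5 + 5*M)
E(v) = -20 (E(v) = (-5 - 20) + 5 = -25 + 5 = -20)
n(8, 3)*(E(7) - 21) = (-5 + 5*8)*(-20 - 21) = (-5 + 40)*(-41) = 35*(-41) = -1435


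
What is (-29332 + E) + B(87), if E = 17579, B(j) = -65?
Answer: -11818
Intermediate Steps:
(-29332 + E) + B(87) = (-29332 + 17579) - 65 = -11753 - 65 = -11818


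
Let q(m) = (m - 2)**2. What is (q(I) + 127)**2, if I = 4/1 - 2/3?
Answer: 1343281/81 ≈ 16584.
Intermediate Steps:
I = 10/3 (I = 4*1 - 2*1/3 = 4 - 2/3 = 10/3 ≈ 3.3333)
q(m) = (-2 + m)**2
(q(I) + 127)**2 = ((-2 + 10/3)**2 + 127)**2 = ((4/3)**2 + 127)**2 = (16/9 + 127)**2 = (1159/9)**2 = 1343281/81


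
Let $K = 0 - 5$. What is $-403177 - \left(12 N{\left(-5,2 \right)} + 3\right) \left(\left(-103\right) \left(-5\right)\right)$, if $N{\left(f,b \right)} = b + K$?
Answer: $-386182$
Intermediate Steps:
$K = -5$
$N{\left(f,b \right)} = -5 + b$ ($N{\left(f,b \right)} = b - 5 = -5 + b$)
$-403177 - \left(12 N{\left(-5,2 \right)} + 3\right) \left(\left(-103\right) \left(-5\right)\right) = -403177 - \left(12 \left(-5 + 2\right) + 3\right) \left(\left(-103\right) \left(-5\right)\right) = -403177 - \left(12 \left(-3\right) + 3\right) 515 = -403177 - \left(-36 + 3\right) 515 = -403177 - \left(-33\right) 515 = -403177 - -16995 = -403177 + 16995 = -386182$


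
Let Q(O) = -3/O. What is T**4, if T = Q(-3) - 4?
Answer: 81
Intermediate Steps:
T = -3 (T = -3/(-3) - 4 = -3*(-1/3) - 4 = 1 - 4 = -3)
T**4 = (-3)**4 = 81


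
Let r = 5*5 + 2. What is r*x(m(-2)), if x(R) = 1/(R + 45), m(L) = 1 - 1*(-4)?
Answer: 27/50 ≈ 0.54000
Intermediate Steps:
m(L) = 5 (m(L) = 1 + 4 = 5)
x(R) = 1/(45 + R)
r = 27 (r = 25 + 2 = 27)
r*x(m(-2)) = 27/(45 + 5) = 27/50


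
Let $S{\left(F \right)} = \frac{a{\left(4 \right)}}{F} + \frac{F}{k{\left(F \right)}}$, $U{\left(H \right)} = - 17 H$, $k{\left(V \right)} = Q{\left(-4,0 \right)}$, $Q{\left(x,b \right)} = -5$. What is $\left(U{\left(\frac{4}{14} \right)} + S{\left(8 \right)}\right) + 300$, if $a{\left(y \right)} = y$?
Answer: $\frac{20583}{70} \approx 294.04$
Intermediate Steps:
$k{\left(V \right)} = -5$
$S{\left(F \right)} = \frac{4}{F} - \frac{F}{5}$ ($S{\left(F \right)} = \frac{4}{F} + \frac{F}{-5} = \frac{4}{F} + F \left(- \frac{1}{5}\right) = \frac{4}{F} - \frac{F}{5}$)
$\left(U{\left(\frac{4}{14} \right)} + S{\left(8 \right)}\right) + 300 = \left(- 17 \cdot \frac{4}{14} + \left(\frac{4}{8} - \frac{8}{5}\right)\right) + 300 = \left(- 17 \cdot 4 \cdot \frac{1}{14} + \left(4 \cdot \frac{1}{8} - \frac{8}{5}\right)\right) + 300 = \left(\left(-17\right) \frac{2}{7} + \left(\frac{1}{2} - \frac{8}{5}\right)\right) + 300 = \left(- \frac{34}{7} - \frac{11}{10}\right) + 300 = - \frac{417}{70} + 300 = \frac{20583}{70}$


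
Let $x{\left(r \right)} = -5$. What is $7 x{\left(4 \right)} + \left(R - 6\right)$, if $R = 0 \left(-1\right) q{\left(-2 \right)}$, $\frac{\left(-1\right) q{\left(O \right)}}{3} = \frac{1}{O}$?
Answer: $-41$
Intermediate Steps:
$q{\left(O \right)} = - \frac{3}{O}$
$R = 0$ ($R = 0 \left(-1\right) \left(- \frac{3}{-2}\right) = 0 \left(\left(-3\right) \left(- \frac{1}{2}\right)\right) = 0 \cdot \frac{3}{2} = 0$)
$7 x{\left(4 \right)} + \left(R - 6\right) = 7 \left(-5\right) + \left(0 - 6\right) = -35 - 6 = -41$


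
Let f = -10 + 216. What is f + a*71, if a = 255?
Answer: 18311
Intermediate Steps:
f = 206
f + a*71 = 206 + 255*71 = 206 + 18105 = 18311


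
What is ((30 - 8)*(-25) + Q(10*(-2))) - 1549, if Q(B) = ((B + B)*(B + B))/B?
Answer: -2179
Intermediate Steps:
Q(B) = 4*B (Q(B) = ((2*B)*(2*B))/B = (4*B²)/B = 4*B)
((30 - 8)*(-25) + Q(10*(-2))) - 1549 = ((30 - 8)*(-25) + 4*(10*(-2))) - 1549 = (22*(-25) + 4*(-20)) - 1549 = (-550 - 80) - 1549 = -630 - 1549 = -2179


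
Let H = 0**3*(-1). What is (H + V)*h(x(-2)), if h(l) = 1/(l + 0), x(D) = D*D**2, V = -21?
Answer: 21/8 ≈ 2.6250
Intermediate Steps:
x(D) = D**3
H = 0 (H = 0*(-1) = 0)
h(l) = 1/l
(H + V)*h(x(-2)) = (0 - 21)/((-2)**3) = -21/(-8) = -21*(-1/8) = 21/8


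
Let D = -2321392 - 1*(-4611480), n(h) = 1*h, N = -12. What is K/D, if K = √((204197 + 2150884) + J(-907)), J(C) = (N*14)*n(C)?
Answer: √2507457/2290088 ≈ 0.00069146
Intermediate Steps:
n(h) = h
D = 2290088 (D = -2321392 + 4611480 = 2290088)
J(C) = -168*C (J(C) = (-12*14)*C = -168*C)
K = √2507457 (K = √((204197 + 2150884) - 168*(-907)) = √(2355081 + 152376) = √2507457 ≈ 1583.5)
K/D = √2507457/2290088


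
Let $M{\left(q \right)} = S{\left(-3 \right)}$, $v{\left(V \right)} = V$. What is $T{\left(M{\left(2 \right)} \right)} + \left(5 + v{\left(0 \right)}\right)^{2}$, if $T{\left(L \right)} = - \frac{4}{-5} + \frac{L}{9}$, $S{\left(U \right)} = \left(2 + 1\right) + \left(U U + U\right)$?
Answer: $\frac{134}{5} \approx 26.8$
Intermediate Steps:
$S{\left(U \right)} = 3 + U + U^{2}$ ($S{\left(U \right)} = 3 + \left(U^{2} + U\right) = 3 + \left(U + U^{2}\right) = 3 + U + U^{2}$)
$M{\left(q \right)} = 9$ ($M{\left(q \right)} = 3 - 3 + \left(-3\right)^{2} = 3 - 3 + 9 = 9$)
$T{\left(L \right)} = \frac{4}{5} + \frac{L}{9}$ ($T{\left(L \right)} = \left(-4\right) \left(- \frac{1}{5}\right) + L \frac{1}{9} = \frac{4}{5} + \frac{L}{9}$)
$T{\left(M{\left(2 \right)} \right)} + \left(5 + v{\left(0 \right)}\right)^{2} = \left(\frac{4}{5} + \frac{1}{9} \cdot 9\right) + \left(5 + 0\right)^{2} = \left(\frac{4}{5} + 1\right) + 5^{2} = \frac{9}{5} + 25 = \frac{134}{5}$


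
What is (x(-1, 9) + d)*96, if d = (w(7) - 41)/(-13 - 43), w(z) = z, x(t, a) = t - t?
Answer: 408/7 ≈ 58.286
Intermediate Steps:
x(t, a) = 0
d = 17/28 (d = (7 - 41)/(-13 - 43) = -34/(-56) = -34*(-1/56) = 17/28 ≈ 0.60714)
(x(-1, 9) + d)*96 = (0 + 17/28)*96 = (17/28)*96 = 408/7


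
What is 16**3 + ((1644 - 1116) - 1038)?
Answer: 3586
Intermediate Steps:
16**3 + ((1644 - 1116) - 1038) = 4096 + (528 - 1038) = 4096 - 510 = 3586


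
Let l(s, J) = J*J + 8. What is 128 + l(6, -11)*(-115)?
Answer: -14707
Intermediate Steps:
l(s, J) = 8 + J**2 (l(s, J) = J**2 + 8 = 8 + J**2)
128 + l(6, -11)*(-115) = 128 + (8 + (-11)**2)*(-115) = 128 + (8 + 121)*(-115) = 128 + 129*(-115) = 128 - 14835 = -14707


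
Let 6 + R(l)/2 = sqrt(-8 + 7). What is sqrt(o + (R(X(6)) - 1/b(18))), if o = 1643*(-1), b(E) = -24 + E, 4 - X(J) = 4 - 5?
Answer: sqrt(-59574 + 72*I)/6 ≈ 0.024582 + 40.68*I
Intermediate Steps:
X(J) = 5 (X(J) = 4 - (4 - 5) = 4 - 1*(-1) = 4 + 1 = 5)
R(l) = -12 + 2*I (R(l) = -12 + 2*sqrt(-8 + 7) = -12 + 2*sqrt(-1) = -12 + 2*I)
o = -1643
sqrt(o + (R(X(6)) - 1/b(18))) = sqrt(-1643 + ((-12 + 2*I) - 1/(-24 + 18))) = sqrt(-1643 + ((-12 + 2*I) - 1/(-6))) = sqrt(-1643 + ((-12 + 2*I) - 1*(-1/6))) = sqrt(-1643 + ((-12 + 2*I) + 1/6)) = sqrt(-1643 + (-71/6 + 2*I)) = sqrt(-9929/6 + 2*I)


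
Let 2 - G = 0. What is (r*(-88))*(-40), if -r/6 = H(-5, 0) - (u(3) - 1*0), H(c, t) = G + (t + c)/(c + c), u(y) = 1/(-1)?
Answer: -73920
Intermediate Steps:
G = 2 (G = 2 - 1*0 = 2 + 0 = 2)
u(y) = -1
H(c, t) = 2 + (c + t)/(2*c) (H(c, t) = 2 + (t + c)/(c + c) = 2 + (c + t)/((2*c)) = 2 + (c + t)*(1/(2*c)) = 2 + (c + t)/(2*c))
r = -21 (r = -6*((½)*(0 + 5*(-5))/(-5) - (-1 - 1*0)) = -6*((½)*(-⅕)*(0 - 25) - (-1 + 0)) = -6*((½)*(-⅕)*(-25) - 1*(-1)) = -6*(5/2 + 1) = -6*7/2 = -21)
(r*(-88))*(-40) = -21*(-88)*(-40) = 1848*(-40) = -73920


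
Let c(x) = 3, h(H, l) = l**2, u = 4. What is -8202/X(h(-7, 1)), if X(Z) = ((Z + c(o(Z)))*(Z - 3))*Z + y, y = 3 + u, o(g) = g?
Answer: 8202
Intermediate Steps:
y = 7 (y = 3 + 4 = 7)
X(Z) = 7 + Z*(-3 + Z)*(3 + Z) (X(Z) = ((Z + 3)*(Z - 3))*Z + 7 = ((3 + Z)*(-3 + Z))*Z + 7 = ((-3 + Z)*(3 + Z))*Z + 7 = Z*(-3 + Z)*(3 + Z) + 7 = 7 + Z*(-3 + Z)*(3 + Z))
-8202/X(h(-7, 1)) = -8202/(7 + (1**2)**3 - 9*1**2) = -8202/(7 + 1**3 - 9*1) = -8202/(7 + 1 - 9) = -8202/(-1) = -8202*(-1) = 8202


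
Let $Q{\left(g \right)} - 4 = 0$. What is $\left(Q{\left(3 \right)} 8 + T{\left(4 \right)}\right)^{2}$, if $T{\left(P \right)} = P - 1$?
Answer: $1225$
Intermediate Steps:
$Q{\left(g \right)} = 4$ ($Q{\left(g \right)} = 4 + 0 = 4$)
$T{\left(P \right)} = -1 + P$
$\left(Q{\left(3 \right)} 8 + T{\left(4 \right)}\right)^{2} = \left(4 \cdot 8 + \left(-1 + 4\right)\right)^{2} = \left(32 + 3\right)^{2} = 35^{2} = 1225$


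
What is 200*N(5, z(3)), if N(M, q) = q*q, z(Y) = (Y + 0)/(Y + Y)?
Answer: 50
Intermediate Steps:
z(Y) = ½ (z(Y) = Y/((2*Y)) = Y*(1/(2*Y)) = ½)
N(M, q) = q²
200*N(5, z(3)) = 200*(½)² = 200*(¼) = 50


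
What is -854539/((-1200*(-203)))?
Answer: -122077/34800 ≈ -3.5080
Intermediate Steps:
-854539/((-1200*(-203))) = -854539/243600 = -854539*1/243600 = -122077/34800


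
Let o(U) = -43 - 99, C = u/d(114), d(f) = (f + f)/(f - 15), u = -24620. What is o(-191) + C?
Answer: -205813/19 ≈ -10832.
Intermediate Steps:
d(f) = 2*f/(-15 + f) (d(f) = (2*f)/(-15 + f) = 2*f/(-15 + f))
C = -203115/19 (C = -24620/(2*114/(-15 + 114)) = -24620/(2*114/99) = -24620/(2*114*(1/99)) = -24620/76/33 = -24620*33/76 = -203115/19 ≈ -10690.)
o(U) = -142
o(-191) + C = -142 - 203115/19 = -205813/19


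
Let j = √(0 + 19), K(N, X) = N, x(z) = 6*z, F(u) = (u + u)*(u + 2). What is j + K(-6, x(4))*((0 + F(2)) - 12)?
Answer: -24 + √19 ≈ -19.641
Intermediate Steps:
F(u) = 2*u*(2 + u) (F(u) = (2*u)*(2 + u) = 2*u*(2 + u))
j = √19 ≈ 4.3589
j + K(-6, x(4))*((0 + F(2)) - 12) = √19 - 6*((0 + 2*2*(2 + 2)) - 12) = √19 - 6*((0 + 2*2*4) - 12) = √19 - 6*((0 + 16) - 12) = √19 - 6*(16 - 12) = √19 - 6*4 = √19 - 24 = -24 + √19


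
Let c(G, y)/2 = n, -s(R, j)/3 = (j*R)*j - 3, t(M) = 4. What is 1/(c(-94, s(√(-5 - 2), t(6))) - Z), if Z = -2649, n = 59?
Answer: 1/2767 ≈ 0.00036140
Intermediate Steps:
s(R, j) = 9 - 3*R*j² (s(R, j) = -3*((j*R)*j - 3) = -3*((R*j)*j - 3) = -3*(R*j² - 3) = -3*(-3 + R*j²) = 9 - 3*R*j²)
c(G, y) = 118 (c(G, y) = 2*59 = 118)
1/(c(-94, s(√(-5 - 2), t(6))) - Z) = 1/(118 - 1*(-2649)) = 1/(118 + 2649) = 1/2767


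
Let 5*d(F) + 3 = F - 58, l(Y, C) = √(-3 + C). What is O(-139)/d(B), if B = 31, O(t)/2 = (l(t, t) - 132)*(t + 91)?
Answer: -2112 + 16*I*√142 ≈ -2112.0 + 190.66*I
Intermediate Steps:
O(t) = 2*(-132 + √(-3 + t))*(91 + t) (O(t) = 2*((√(-3 + t) - 132)*(t + 91)) = 2*((-132 + √(-3 + t))*(91 + t)) = 2*(-132 + √(-3 + t))*(91 + t))
d(F) = -61/5 + F/5 (d(F) = -⅗ + (F - 58)/5 = -⅗ + (-58 + F)/5 = -⅗ + (-58/5 + F/5) = -61/5 + F/5)
O(-139)/d(B) = (-24024 - 264*(-139) + 182*√(-3 - 139) + 2*(-139)*√(-3 - 139))/(-61/5 + (⅕)*31) = (-24024 + 36696 + 182*√(-142) + 2*(-139)*√(-142))/(-61/5 + 31/5) = (-24024 + 36696 + 182*(I*√142) + 2*(-139)*(I*√142))/(-6) = (-24024 + 36696 + 182*I*√142 - 278*I*√142)*(-⅙) = (12672 - 96*I*√142)*(-⅙) = -2112 + 16*I*√142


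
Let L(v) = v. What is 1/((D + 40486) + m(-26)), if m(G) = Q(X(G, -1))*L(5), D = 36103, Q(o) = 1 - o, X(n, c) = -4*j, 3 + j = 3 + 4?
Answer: 1/76674 ≈ 1.3042e-5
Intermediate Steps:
j = 4 (j = -3 + (3 + 4) = -3 + 7 = 4)
X(n, c) = -16 (X(n, c) = -4*4 = -16)
m(G) = 85 (m(G) = (1 - 1*(-16))*5 = (1 + 16)*5 = 17*5 = 85)
1/((D + 40486) + m(-26)) = 1/((36103 + 40486) + 85) = 1/(76589 + 85) = 1/76674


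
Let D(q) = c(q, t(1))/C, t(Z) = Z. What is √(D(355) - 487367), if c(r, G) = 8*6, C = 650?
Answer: I*√2059125263/65 ≈ 698.12*I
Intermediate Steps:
c(r, G) = 48
D(q) = 24/325 (D(q) = 48/650 = 48*(1/650) = 24/325)
√(D(355) - 487367) = √(24/325 - 487367) = √(-158394251/325) = I*√2059125263/65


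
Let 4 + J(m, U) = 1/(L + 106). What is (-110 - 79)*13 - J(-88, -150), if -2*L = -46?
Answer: -316438/129 ≈ -2453.0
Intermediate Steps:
L = 23 (L = -½*(-46) = 23)
J(m, U) = -515/129 (J(m, U) = -4 + 1/(23 + 106) = -4 + 1/129 = -515/129)
(-110 - 79)*13 - J(-88, -150) = (-110 - 79)*13 - 1*(-515/129) = -189*13 + 515/129 = -2457 + 515/129 = -316438/129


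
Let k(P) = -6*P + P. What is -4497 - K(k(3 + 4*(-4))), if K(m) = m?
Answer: -4562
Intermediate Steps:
k(P) = -5*P
-4497 - K(k(3 + 4*(-4))) = -4497 - (-5)*(3 + 4*(-4)) = -4497 - (-5)*(3 - 16) = -4497 - (-5)*(-13) = -4497 - 1*65 = -4497 - 65 = -4562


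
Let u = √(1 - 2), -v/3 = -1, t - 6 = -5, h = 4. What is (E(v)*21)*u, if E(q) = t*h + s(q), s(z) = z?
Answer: 147*I ≈ 147.0*I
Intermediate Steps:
t = 1 (t = 6 - 5 = 1)
v = 3 (v = -3*(-1) = 3)
E(q) = 4 + q (E(q) = 1*4 + q = 4 + q)
u = I (u = √(-1) = I ≈ 1.0*I)
(E(v)*21)*u = ((4 + 3)*21)*I = (7*21)*I = 147*I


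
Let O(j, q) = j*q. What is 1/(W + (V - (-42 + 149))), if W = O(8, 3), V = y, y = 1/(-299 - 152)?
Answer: -451/37434 ≈ -0.012048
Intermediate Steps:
y = -1/451 (y = 1/(-451) = -1/451 ≈ -0.0022173)
V = -1/451 ≈ -0.0022173
W = 24 (W = 8*3 = 24)
1/(W + (V - (-42 + 149))) = 1/(24 + (-1/451 - (-42 + 149))) = 1/(24 + (-1/451 - 1*107)) = 1/(24 + (-1/451 - 107)) = 1/(24 - 48258/451) = 1/(-37434/451) = -451/37434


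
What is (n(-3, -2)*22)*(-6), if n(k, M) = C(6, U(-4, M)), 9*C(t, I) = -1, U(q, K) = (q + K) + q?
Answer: 44/3 ≈ 14.667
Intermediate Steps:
U(q, K) = K + 2*q (U(q, K) = (K + q) + q = K + 2*q)
C(t, I) = -⅑ (C(t, I) = (⅑)*(-1) = -⅑)
n(k, M) = -⅑
(n(-3, -2)*22)*(-6) = -⅑*22*(-6) = -22/9*(-6) = 44/3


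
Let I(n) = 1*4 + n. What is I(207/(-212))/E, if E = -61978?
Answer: -641/13139336 ≈ -4.8785e-5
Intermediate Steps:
I(n) = 4 + n
I(207/(-212))/E = (4 + 207/(-212))/(-61978) = (4 + 207*(-1/212))*(-1/61978) = (4 - 207/212)*(-1/61978) = (641/212)*(-1/61978) = -641/13139336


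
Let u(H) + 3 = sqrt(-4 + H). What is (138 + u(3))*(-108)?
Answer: -14580 - 108*I ≈ -14580.0 - 108.0*I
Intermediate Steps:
u(H) = -3 + sqrt(-4 + H)
(138 + u(3))*(-108) = (138 + (-3 + sqrt(-4 + 3)))*(-108) = (138 + (-3 + sqrt(-1)))*(-108) = (138 + (-3 + I))*(-108) = (135 + I)*(-108) = -14580 - 108*I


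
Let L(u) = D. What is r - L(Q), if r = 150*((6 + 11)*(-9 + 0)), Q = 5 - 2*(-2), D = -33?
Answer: -22917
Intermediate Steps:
Q = 9 (Q = 5 + 4 = 9)
r = -22950 (r = 150*(17*(-9)) = 150*(-153) = -22950)
L(u) = -33
r - L(Q) = -22950 - 1*(-33) = -22950 + 33 = -22917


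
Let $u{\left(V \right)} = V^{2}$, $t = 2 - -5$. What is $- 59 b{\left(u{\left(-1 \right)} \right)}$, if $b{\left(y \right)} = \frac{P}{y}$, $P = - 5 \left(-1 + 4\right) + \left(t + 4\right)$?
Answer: $236$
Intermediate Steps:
$t = 7$ ($t = 2 + 5 = 7$)
$P = -4$ ($P = - 5 \left(-1 + 4\right) + \left(7 + 4\right) = \left(-5\right) 3 + 11 = -15 + 11 = -4$)
$b{\left(y \right)} = - \frac{4}{y}$
$- 59 b{\left(u{\left(-1 \right)} \right)} = - 59 \left(- \frac{4}{\left(-1\right)^{2}}\right) = - 59 \left(- \frac{4}{1}\right) = - 59 \left(\left(-4\right) 1\right) = \left(-59\right) \left(-4\right) = 236$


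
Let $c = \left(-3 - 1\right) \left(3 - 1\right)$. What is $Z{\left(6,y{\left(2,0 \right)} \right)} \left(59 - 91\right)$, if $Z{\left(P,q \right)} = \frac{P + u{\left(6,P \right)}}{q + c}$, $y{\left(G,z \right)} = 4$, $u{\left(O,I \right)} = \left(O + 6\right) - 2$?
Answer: $128$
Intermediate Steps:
$u{\left(O,I \right)} = 4 + O$ ($u{\left(O,I \right)} = \left(6 + O\right) - 2 = 4 + O$)
$c = -8$ ($c = \left(-4\right) 2 = -8$)
$Z{\left(P,q \right)} = \frac{10 + P}{-8 + q}$ ($Z{\left(P,q \right)} = \frac{P + \left(4 + 6\right)}{q - 8} = \frac{P + 10}{-8 + q} = \frac{10 + P}{-8 + q}$)
$Z{\left(6,y{\left(2,0 \right)} \right)} \left(59 - 91\right) = \frac{10 + 6}{-8 + 4} \left(59 - 91\right) = \frac{1}{-4} \cdot 16 \left(-32\right) = \left(- \frac{1}{4}\right) 16 \left(-32\right) = \left(-4\right) \left(-32\right) = 128$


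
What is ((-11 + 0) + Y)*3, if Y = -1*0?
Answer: -33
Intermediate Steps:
Y = 0
((-11 + 0) + Y)*3 = ((-11 + 0) + 0)*3 = (-11 + 0)*3 = -11*3 = -33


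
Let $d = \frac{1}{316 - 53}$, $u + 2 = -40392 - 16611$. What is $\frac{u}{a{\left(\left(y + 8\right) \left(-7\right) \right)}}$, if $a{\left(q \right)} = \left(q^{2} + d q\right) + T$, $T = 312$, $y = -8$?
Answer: $- \frac{4385}{24} \approx -182.71$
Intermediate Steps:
$u = -57005$ ($u = -2 - 57003 = -57005$)
$d = \frac{1}{263} \approx 0.0038023$
$a{\left(q \right)} = 312 + q^{2} + \frac{q}{263}$ ($a{\left(q \right)} = \left(q^{2} + \frac{q}{263}\right) + 312 = 312 + q^{2} + \frac{q}{263}$)
$\frac{u}{a{\left(\left(y + 8\right) \left(-7\right) \right)}} = - \frac{57005}{312 + \left(\left(-8 + 8\right) \left(-7\right)\right)^{2} + \frac{\left(-8 + 8\right) \left(-7\right)}{263}} = - \frac{57005}{312 + \left(0 \left(-7\right)\right)^{2} + \frac{0 \left(-7\right)}{263}} = - \frac{57005}{312 + 0^{2} + \frac{1}{263} \cdot 0} = - \frac{57005}{312 + 0 + 0} = - \frac{57005}{312} = \left(-57005\right) \frac{1}{312} = - \frac{4385}{24}$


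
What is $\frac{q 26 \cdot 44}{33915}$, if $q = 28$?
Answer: $\frac{4576}{4845} \approx 0.94448$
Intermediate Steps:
$\frac{q 26 \cdot 44}{33915} = \frac{28 \cdot 26 \cdot 44}{33915} = 728 \cdot 44 \cdot \frac{1}{33915} = 32032 \cdot \frac{1}{33915} = \frac{4576}{4845}$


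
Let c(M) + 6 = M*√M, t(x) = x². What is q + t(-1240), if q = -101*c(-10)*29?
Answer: 1555174 + 29290*I*√10 ≈ 1.5552e+6 + 92623.0*I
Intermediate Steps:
c(M) = -6 + M^(3/2) (c(M) = -6 + M*√M = -6 + M^(3/2))
q = 17574 + 29290*I*√10 (q = -101*(-6 + (-10)^(3/2))*29 = -101*(-6 - 10*I*√10)*29 = (606 + 1010*I*√10)*29 = 17574 + 29290*I*√10 ≈ 17574.0 + 92623.0*I)
q + t(-1240) = (17574 + 29290*I*√10) + (-1240)² = (17574 + 29290*I*√10) + 1537600 = 1555174 + 29290*I*√10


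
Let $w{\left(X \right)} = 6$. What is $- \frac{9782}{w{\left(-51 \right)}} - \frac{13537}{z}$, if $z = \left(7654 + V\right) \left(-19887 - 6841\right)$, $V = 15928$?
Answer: $- \frac{3082795772525}{1890899088} \approx -1630.3$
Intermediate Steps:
$z = -630299696$ ($z = \left(7654 + 15928\right) \left(-19887 - 6841\right) = 23582 \left(-26728\right) = -630299696$)
$- \frac{9782}{w{\left(-51 \right)}} - \frac{13537}{z} = - \frac{9782}{6} - \frac{13537}{-630299696} = \left(-9782\right) \frac{1}{6} - - \frac{13537}{630299696} = - \frac{4891}{3} + \frac{13537}{630299696} = - \frac{3082795772525}{1890899088}$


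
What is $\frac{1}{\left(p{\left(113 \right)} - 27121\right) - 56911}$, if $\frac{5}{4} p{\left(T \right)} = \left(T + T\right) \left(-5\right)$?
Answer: $- \frac{1}{84936} \approx -1.1774 \cdot 10^{-5}$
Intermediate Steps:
$p{\left(T \right)} = - 8 T$ ($p{\left(T \right)} = \frac{4 \left(T + T\right) \left(-5\right)}{5} = \frac{4 \cdot 2 T \left(-5\right)}{5} = \frac{4 \left(- 10 T\right)}{5} = - 8 T$)
$\frac{1}{\left(p{\left(113 \right)} - 27121\right) - 56911} = \frac{1}{\left(\left(-8\right) 113 - 27121\right) - 56911} = \frac{1}{\left(-904 - 27121\right) - 56911} = \frac{1}{-28025 - 56911} = \frac{1}{-84936} = - \frac{1}{84936}$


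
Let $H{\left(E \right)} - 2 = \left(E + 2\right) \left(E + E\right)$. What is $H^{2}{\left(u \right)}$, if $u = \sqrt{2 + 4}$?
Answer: $292 + 112 \sqrt{6} \approx 566.34$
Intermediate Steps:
$u = \sqrt{6} \approx 2.4495$
$H{\left(E \right)} = 2 + 2 E \left(2 + E\right)$ ($H{\left(E \right)} = 2 + \left(E + 2\right) \left(E + E\right) = 2 + \left(2 + E\right) 2 E = 2 + 2 E \left(2 + E\right)$)
$H^{2}{\left(u \right)} = \left(2 + 2 \left(\sqrt{6}\right)^{2} + 4 \sqrt{6}\right)^{2} = \left(2 + 2 \cdot 6 + 4 \sqrt{6}\right)^{2} = \left(2 + 12 + 4 \sqrt{6}\right)^{2} = \left(14 + 4 \sqrt{6}\right)^{2}$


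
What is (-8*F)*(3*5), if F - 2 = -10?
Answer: 960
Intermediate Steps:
F = -8 (F = 2 - 10 = -8)
(-8*F)*(3*5) = (-8*(-8))*(3*5) = 64*15 = 960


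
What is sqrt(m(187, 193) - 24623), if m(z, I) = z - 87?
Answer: I*sqrt(24523) ≈ 156.6*I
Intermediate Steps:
m(z, I) = -87 + z
sqrt(m(187, 193) - 24623) = sqrt((-87 + 187) - 24623) = sqrt(100 - 24623) = sqrt(-24523) = I*sqrt(24523)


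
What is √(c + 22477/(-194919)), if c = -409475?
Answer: I*√15557358627509838/194919 ≈ 639.9*I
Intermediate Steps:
√(c + 22477/(-194919)) = √(-409475 + 22477/(-194919)) = √(-409475 + 22477*(-1/194919)) = √(-409475 - 22477/194919) = √(-79814480002/194919) = I*√15557358627509838/194919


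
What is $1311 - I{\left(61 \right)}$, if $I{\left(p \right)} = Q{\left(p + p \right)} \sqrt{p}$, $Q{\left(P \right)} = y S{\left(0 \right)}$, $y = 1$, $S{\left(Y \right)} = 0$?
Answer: $1311$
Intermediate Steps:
$Q{\left(P \right)} = 0$ ($Q{\left(P \right)} = 1 \cdot 0 = 0$)
$I{\left(p \right)} = 0$ ($I{\left(p \right)} = 0 \sqrt{p} = 0$)
$1311 - I{\left(61 \right)} = 1311 - 0 = 1311 + 0 = 1311$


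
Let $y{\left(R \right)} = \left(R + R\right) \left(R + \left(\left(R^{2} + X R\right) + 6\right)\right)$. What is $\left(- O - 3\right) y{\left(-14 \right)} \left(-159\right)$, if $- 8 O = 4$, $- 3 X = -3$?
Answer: $-1936620$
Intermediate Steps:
$X = 1$ ($X = \left(- \frac{1}{3}\right) \left(-3\right) = 1$)
$O = - \frac{1}{2}$ ($O = \left(- \frac{1}{8}\right) 4 = - \frac{1}{2} \approx -0.5$)
$y{\left(R \right)} = 2 R \left(6 + R^{2} + 2 R\right)$ ($y{\left(R \right)} = \left(R + R\right) \left(R + \left(\left(R^{2} + 1 R\right) + 6\right)\right) = 2 R \left(R + \left(\left(R^{2} + R\right) + 6\right)\right) = 2 R \left(R + \left(\left(R + R^{2}\right) + 6\right)\right) = 2 R \left(R + \left(6 + R + R^{2}\right)\right) = 2 R \left(6 + R^{2} + 2 R\right)$)
$\left(- O - 3\right) y{\left(-14 \right)} \left(-159\right) = \left(\left(-1\right) \left(- \frac{1}{2}\right) - 3\right) 2 \left(-14\right) \left(6 + \left(-14\right)^{2} + 2 \left(-14\right)\right) \left(-159\right) = \left(\frac{1}{2} - 3\right) 2 \left(-14\right) \left(6 + 196 - 28\right) \left(-159\right) = - \frac{5 \cdot 2 \left(-14\right) 174}{2} \left(-159\right) = \left(- \frac{5}{2}\right) \left(-4872\right) \left(-159\right) = 12180 \left(-159\right) = -1936620$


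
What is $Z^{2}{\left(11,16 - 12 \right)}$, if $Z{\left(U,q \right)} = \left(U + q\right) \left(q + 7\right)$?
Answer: $27225$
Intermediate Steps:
$Z{\left(U,q \right)} = \left(7 + q\right) \left(U + q\right)$ ($Z{\left(U,q \right)} = \left(U + q\right) \left(7 + q\right) = \left(7 + q\right) \left(U + q\right)$)
$Z^{2}{\left(11,16 - 12 \right)} = \left(\left(16 - 12\right)^{2} + 7 \cdot 11 + 7 \left(16 - 12\right) + 11 \left(16 - 12\right)\right)^{2} = \left(\left(16 - 12\right)^{2} + 77 + 7 \left(16 - 12\right) + 11 \left(16 - 12\right)\right)^{2} = \left(4^{2} + 77 + 7 \cdot 4 + 11 \cdot 4\right)^{2} = \left(16 + 77 + 28 + 44\right)^{2} = 165^{2} = 27225$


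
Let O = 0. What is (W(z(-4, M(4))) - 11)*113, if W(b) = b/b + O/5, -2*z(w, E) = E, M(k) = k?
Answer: -1130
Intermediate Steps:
z(w, E) = -E/2
W(b) = 1 (W(b) = b/b + 0/5 = 1 + 0*(⅕) = 1 + 0 = 1)
(W(z(-4, M(4))) - 11)*113 = (1 - 11)*113 = -10*113 = -1130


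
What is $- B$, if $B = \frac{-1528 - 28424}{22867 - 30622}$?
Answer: $- \frac{9984}{2585} \approx -3.8623$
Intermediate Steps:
$B = \frac{9984}{2585}$ ($B = - \frac{29952}{-7755} = \left(-29952\right) \left(- \frac{1}{7755}\right) = \frac{9984}{2585} \approx 3.8623$)
$- B = \left(-1\right) \frac{9984}{2585} = - \frac{9984}{2585}$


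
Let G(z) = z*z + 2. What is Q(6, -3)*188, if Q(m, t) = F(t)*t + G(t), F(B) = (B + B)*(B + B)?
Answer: -18236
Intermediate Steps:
G(z) = 2 + z**2 (G(z) = z**2 + 2 = 2 + z**2)
F(B) = 4*B**2 (F(B) = (2*B)*(2*B) = 4*B**2)
Q(m, t) = 2 + t**2 + 4*t**3 (Q(m, t) = (4*t**2)*t + (2 + t**2) = 4*t**3 + (2 + t**2) = 2 + t**2 + 4*t**3)
Q(6, -3)*188 = (2 + (-3)**2 + 4*(-3)**3)*188 = (2 + 9 + 4*(-27))*188 = (2 + 9 - 108)*188 = -97*188 = -18236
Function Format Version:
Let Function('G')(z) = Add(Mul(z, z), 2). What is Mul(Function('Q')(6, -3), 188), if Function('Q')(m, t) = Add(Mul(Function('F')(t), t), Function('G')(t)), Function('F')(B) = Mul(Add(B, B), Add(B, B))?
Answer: -18236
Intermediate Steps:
Function('G')(z) = Add(2, Pow(z, 2)) (Function('G')(z) = Add(Pow(z, 2), 2) = Add(2, Pow(z, 2)))
Function('F')(B) = Mul(4, Pow(B, 2)) (Function('F')(B) = Mul(Mul(2, B), Mul(2, B)) = Mul(4, Pow(B, 2)))
Function('Q')(m, t) = Add(2, Pow(t, 2), Mul(4, Pow(t, 3))) (Function('Q')(m, t) = Add(Mul(Mul(4, Pow(t, 2)), t), Add(2, Pow(t, 2))) = Add(Mul(4, Pow(t, 3)), Add(2, Pow(t, 2))) = Add(2, Pow(t, 2), Mul(4, Pow(t, 3))))
Mul(Function('Q')(6, -3), 188) = Mul(Add(2, Pow(-3, 2), Mul(4, Pow(-3, 3))), 188) = Mul(Add(2, 9, Mul(4, -27)), 188) = Mul(Add(2, 9, -108), 188) = Mul(-97, 188) = -18236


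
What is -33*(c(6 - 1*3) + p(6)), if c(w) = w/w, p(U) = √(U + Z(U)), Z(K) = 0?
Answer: -33 - 33*√6 ≈ -113.83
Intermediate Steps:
p(U) = √U (p(U) = √(U + 0) = √U)
c(w) = 1
-33*(c(6 - 1*3) + p(6)) = -33*(1 + √6) = -33 - 33*√6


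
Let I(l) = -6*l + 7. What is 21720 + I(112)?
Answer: 21055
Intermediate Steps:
I(l) = 7 - 6*l
21720 + I(112) = 21720 + (7 - 6*112) = 21720 + (7 - 672) = 21720 - 665 = 21055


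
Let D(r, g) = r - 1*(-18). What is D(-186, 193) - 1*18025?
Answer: -18193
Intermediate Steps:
D(r, g) = 18 + r (D(r, g) = r + 18 = 18 + r)
D(-186, 193) - 1*18025 = (18 - 186) - 1*18025 = -168 - 18025 = -18193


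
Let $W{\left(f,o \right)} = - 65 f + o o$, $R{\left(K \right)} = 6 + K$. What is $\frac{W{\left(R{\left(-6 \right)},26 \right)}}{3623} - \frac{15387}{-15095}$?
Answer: $\frac{65951321}{54689185} \approx 1.2059$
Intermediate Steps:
$W{\left(f,o \right)} = o^{2} - 65 f$ ($W{\left(f,o \right)} = - 65 f + o^{2} = o^{2} - 65 f$)
$\frac{W{\left(R{\left(-6 \right)},26 \right)}}{3623} - \frac{15387}{-15095} = \frac{26^{2} - 65 \left(6 - 6\right)}{3623} - \frac{15387}{-15095} = \left(676 - 0\right) \frac{1}{3623} - - \frac{15387}{15095} = \left(676 + 0\right) \frac{1}{3623} + \frac{15387}{15095} = 676 \cdot \frac{1}{3623} + \frac{15387}{15095} = \frac{676}{3623} + \frac{15387}{15095} = \frac{65951321}{54689185}$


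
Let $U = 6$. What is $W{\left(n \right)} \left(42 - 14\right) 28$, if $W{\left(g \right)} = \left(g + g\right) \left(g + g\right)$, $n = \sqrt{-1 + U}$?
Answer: $15680$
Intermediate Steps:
$n = \sqrt{5}$ ($n = \sqrt{-1 + 6} = \sqrt{5} \approx 2.2361$)
$W{\left(g \right)} = 4 g^{2}$ ($W{\left(g \right)} = 2 g 2 g = 4 g^{2}$)
$W{\left(n \right)} \left(42 - 14\right) 28 = 4 \left(\sqrt{5}\right)^{2} \left(42 - 14\right) 28 = 4 \cdot 5 \cdot 28 \cdot 28 = 20 \cdot 28 \cdot 28 = 560 \cdot 28 = 15680$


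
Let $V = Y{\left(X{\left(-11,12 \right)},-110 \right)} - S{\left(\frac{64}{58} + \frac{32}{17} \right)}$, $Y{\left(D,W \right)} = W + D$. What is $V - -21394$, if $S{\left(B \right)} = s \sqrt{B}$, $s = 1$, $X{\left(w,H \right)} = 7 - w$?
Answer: $21302 - \frac{8 \sqrt{11339}}{493} \approx 21300.0$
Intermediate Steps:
$Y{\left(D,W \right)} = D + W$
$S{\left(B \right)} = \sqrt{B}$ ($S{\left(B \right)} = 1 \sqrt{B} = \sqrt{B}$)
$V = -92 - \frac{8 \sqrt{11339}}{493}$ ($V = \left(\left(7 - -11\right) - 110\right) - \sqrt{\frac{64}{58} + \frac{32}{17}} = \left(\left(7 + 11\right) - 110\right) - \sqrt{64 \cdot \frac{1}{58} + 32 \cdot \frac{1}{17}} = \left(18 - 110\right) - \sqrt{\frac{32}{29} + \frac{32}{17}} = -92 - \sqrt{\frac{1472}{493}} = -92 - \frac{8 \sqrt{11339}}{493} \approx -93.728$)
$V - -21394 = \left(-92 - \frac{8 \sqrt{11339}}{493}\right) - -21394 = \left(-92 - \frac{8 \sqrt{11339}}{493}\right) + 21394 = 21302 - \frac{8 \sqrt{11339}}{493}$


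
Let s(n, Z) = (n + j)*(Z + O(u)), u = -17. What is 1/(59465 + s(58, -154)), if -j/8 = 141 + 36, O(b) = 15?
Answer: 1/248227 ≈ 4.0286e-6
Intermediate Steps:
j = -1416 (j = -8*(141 + 36) = -8*177 = -1416)
s(n, Z) = (-1416 + n)*(15 + Z) (s(n, Z) = (n - 1416)*(Z + 15) = (-1416 + n)*(15 + Z))
1/(59465 + s(58, -154)) = 1/(59465 + (-21240 - 1416*(-154) + 15*58 - 154*58)) = 1/(59465 + (-21240 + 218064 + 870 - 8932)) = 1/(59465 + 188762) = 1/248227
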